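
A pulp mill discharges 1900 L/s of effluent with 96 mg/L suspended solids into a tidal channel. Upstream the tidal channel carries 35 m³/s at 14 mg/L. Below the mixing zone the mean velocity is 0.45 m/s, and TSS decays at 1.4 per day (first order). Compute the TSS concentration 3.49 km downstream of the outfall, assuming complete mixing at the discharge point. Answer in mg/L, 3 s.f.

16.1 mg/L

1900 L/s = 1.9 m³/s.
After complete mixing, C₀ = (1.9·96 + 35·14) / 36.9 = 18.22 mg/L.
Travel time t = 3490 m / 0.45 m/s = 7756 s = 0.08976 d.
C = 18.22·exp(−1.4·0.08976) = 18.22·0.8819 = 16.07 mg/L.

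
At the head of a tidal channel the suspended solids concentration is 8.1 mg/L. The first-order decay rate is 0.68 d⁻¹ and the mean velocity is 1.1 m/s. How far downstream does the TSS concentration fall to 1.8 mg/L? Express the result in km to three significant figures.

210 km

From C = C₀·e^(−kt), t = ln(C₀/C)/k = ln(8.1/1.8)/0.68 = 1.504/0.68 = 2.212 d.
Distance = v·t = 1.1 m/s × 1.911e+05 s = 2.102e+05 m = 210.2 km.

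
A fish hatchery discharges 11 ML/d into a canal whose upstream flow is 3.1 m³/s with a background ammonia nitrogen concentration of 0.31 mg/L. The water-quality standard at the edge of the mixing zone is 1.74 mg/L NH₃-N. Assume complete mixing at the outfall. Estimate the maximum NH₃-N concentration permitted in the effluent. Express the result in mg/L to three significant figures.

36.6 mg/L

11 ML/d = 0.1273 m³/s.
Mass balance: 1.74·3.227 = 0.1273·Cₑ + 3.1·0.31.
Cₑ = (5.616 − 0.961) / 0.1273 = 36.56 mg/L.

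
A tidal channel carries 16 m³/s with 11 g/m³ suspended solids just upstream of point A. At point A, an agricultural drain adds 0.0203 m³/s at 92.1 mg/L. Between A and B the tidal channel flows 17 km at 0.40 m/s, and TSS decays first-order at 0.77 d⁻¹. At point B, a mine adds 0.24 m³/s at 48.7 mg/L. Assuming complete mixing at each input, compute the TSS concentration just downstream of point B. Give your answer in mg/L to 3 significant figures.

8.21 mg/L

After input A: C = (16·11 + 0.0203·92.1) / 16.02 = 11.1 mg/L.
Over the 17 km reach to input B (t = 4.25e+04 s = 0.4919 d), decay gives C = 11.1·exp(−0.77·0.4919) = 7.602 mg/L.
After input B: C = (16.02·7.602 + 0.24·48.7) / 16.26 = 8.209 mg/L.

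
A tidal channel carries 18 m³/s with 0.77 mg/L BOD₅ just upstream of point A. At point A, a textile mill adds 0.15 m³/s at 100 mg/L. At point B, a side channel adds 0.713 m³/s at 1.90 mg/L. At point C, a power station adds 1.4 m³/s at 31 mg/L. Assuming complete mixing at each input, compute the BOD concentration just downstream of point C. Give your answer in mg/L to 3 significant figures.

After input A: C = (18·0.77 + 0.15·100) / 18.15 = 1.59 mg/L.
After input B: C = (18.15·1.59 + 0.713·1.9) / 18.86 = 1.602 mg/L.
After input C: C = (18.86·1.602 + 1.4·31) / 20.26 = 3.633 mg/L.

3.63 mg/L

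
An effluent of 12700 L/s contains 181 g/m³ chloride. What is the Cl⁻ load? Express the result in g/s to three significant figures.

12700 L/s = 12.7 m³/s.
Mass flux = Q·C = 12.7 m³/s × 181 g/m³ = 2299 g/s.

2300 g/s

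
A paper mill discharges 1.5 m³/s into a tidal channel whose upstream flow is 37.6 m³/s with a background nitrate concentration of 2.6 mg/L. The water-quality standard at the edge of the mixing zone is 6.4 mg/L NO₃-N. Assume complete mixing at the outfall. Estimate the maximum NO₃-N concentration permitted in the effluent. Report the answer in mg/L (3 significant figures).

Mass balance: 6.4·39.1 = 1.5·Cₑ + 37.6·2.6.
Cₑ = (250.2 − 97.76) / 1.5 = 101.7 mg/L.

102 mg/L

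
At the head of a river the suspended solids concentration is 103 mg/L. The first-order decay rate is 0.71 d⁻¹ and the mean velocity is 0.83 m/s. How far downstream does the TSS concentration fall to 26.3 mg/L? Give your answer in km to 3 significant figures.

From C = C₀·e^(−kt), t = ln(C₀/C)/k = ln(103/26.3)/0.71 = 1.365/0.71 = 1.923 d.
Distance = v·t = 0.83 m/s × 1.661e+05 s = 1.379e+05 m = 137.9 km.

138 km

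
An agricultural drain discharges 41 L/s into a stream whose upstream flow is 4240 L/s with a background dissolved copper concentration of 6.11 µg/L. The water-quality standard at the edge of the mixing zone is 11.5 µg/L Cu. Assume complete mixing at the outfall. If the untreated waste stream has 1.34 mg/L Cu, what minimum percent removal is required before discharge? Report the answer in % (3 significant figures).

57.5 %

41 L/s = 0.041 m³/s.
4240 L/s = 4.24 m³/s.
6.11 µg/L = 0.00611 mg/L.
11.5 µg/L = 0.0115 mg/L.
Mass balance: 0.0115·4.281 = 0.041·Cₑ + 4.24·0.00611.
Cₑ = (0.04923 − 0.02591) / 0.041 = 0.5689 mg/L.
Required removal = 1 − 0.5689/1.34 = 57.54 %.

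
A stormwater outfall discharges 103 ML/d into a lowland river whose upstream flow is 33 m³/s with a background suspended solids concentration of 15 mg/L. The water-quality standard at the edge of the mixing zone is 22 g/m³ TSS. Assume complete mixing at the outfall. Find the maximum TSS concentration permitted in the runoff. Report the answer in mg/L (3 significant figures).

103 ML/d = 1.192 m³/s.
Mass balance: 22·34.19 = 1.192·Cₑ + 33·15.
Cₑ = (752.2 − 495) / 1.192 = 215.8 mg/L.

216 mg/L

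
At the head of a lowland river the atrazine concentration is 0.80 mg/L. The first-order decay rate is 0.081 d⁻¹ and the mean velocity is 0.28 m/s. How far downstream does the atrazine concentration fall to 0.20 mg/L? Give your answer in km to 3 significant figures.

From C = C₀·e^(−kt), t = ln(C₀/C)/k = ln(0.80/0.20)/0.081 = 1.386/0.081 = 17.11 d.
Distance = v·t = 0.28 m/s × 1.479e+06 s = 4.14e+05 m = 414 km.

414 km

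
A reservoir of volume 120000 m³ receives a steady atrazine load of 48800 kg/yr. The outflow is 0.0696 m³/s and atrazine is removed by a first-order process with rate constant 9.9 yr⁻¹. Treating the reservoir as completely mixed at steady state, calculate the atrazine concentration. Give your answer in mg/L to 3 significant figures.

Outflow Q = 0.0696 m³/s × 3.156e+07 s/yr = 2.196e+06 m³/yr.
Steady-state CSTR mass balance: W = Q·C + k·V·C, so C = W/(Q + kV).
Q + kV = 2.196e+06 + 9.9·120000 = 3.384e+06 m³/yr.
C = 48800/3.384e+06 = 0.01442 kg/m³ = 14.42 mg/L.

14.4 mg/L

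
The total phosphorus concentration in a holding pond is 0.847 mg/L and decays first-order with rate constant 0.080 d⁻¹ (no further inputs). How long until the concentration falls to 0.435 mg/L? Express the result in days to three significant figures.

8.33 d

t = ln(C₀/C)/k = ln(0.847/0.435)/0.080 = 0.6664/0.080 = 8.329 d.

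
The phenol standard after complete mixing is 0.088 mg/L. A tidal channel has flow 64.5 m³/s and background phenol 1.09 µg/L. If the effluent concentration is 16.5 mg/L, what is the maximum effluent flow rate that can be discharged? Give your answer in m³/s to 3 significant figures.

1.09 µg/L = 0.00109 mg/L.
Mass balance at complete mixing: C_std·(Q_w + Q_r) = Q_w·C_e + Q_r·C_b.
Rearranging, Q_w = Q_r·(C_std − C_b)/(C_e − C_std) = 64.5·(0.088 − 0.00109) / (16.5 − 0.088) = 0.3416 m³/s.

0.342 m³/s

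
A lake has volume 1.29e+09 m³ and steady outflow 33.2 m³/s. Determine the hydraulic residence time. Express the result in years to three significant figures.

1.23 yr

Q = 33.2 m³/s × 3.156e+07 s/yr = 1.048e+09 m³/yr.
Hydraulic residence time τ = V/Q = 1.29e+09/1.048e+09 = 1.231 yr.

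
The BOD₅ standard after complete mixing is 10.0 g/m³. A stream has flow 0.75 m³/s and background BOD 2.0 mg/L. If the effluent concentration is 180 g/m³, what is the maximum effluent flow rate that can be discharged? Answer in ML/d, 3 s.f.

3.05 ML/d

Mass balance at complete mixing: C_std·(Q_w + Q_r) = Q_w·C_e + Q_r·C_b.
Rearranging, Q_w = Q_r·(C_std − C_b)/(C_e − C_std) = 0.75·(10 − 2) / (180 − 10) = 0.03529 m³/s.
= 3.049 ML/d.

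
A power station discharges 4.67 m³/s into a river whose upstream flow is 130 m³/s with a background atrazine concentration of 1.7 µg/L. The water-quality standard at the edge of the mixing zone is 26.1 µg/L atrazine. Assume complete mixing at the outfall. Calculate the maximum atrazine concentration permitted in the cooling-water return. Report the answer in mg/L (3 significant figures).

1.7 µg/L = 0.0017 mg/L.
26.1 µg/L = 0.0261 mg/L.
Mass balance: 0.0261·134.7 = 4.67·Cₑ + 130·0.0017.
Cₑ = (3.515 − 0.221) / 4.67 = 0.7053 mg/L.

0.705 mg/L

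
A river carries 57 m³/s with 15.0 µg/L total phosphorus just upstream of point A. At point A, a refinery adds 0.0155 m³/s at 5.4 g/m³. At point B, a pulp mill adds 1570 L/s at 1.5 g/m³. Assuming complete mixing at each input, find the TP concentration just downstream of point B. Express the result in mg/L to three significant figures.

15.0 µg/L = 0.015 mg/L.
After input A: C = (57·0.015 + 0.0155·5.4) / 57.02 = 0.01646 mg/L.
1570 L/s = 1.57 m³/s.
After input B: C = (57.02·0.01646 + 1.57·1.5) / 58.59 = 0.05622 mg/L.

0.0562 mg/L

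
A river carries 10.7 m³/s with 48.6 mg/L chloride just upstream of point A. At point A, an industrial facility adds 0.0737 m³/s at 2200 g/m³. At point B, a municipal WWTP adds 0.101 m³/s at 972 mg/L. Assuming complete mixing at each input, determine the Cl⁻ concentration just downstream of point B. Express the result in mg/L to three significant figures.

After input A: C = (10.7·48.6 + 0.0737·2200) / 10.77 = 63.32 mg/L.
After input B: C = (10.77·63.32 + 0.101·972) / 10.87 = 71.76 mg/L.

71.8 mg/L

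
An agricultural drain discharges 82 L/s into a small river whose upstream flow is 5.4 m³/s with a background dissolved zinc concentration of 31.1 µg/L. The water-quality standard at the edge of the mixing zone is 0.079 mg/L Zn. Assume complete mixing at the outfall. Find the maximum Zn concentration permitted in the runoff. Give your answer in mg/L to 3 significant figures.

3.23 mg/L

82 L/s = 0.082 m³/s.
31.1 µg/L = 0.0311 mg/L.
Mass balance: 0.079·5.482 = 0.082·Cₑ + 5.4·0.0311.
Cₑ = (0.4331 − 0.1679) / 0.082 = 3.233 mg/L.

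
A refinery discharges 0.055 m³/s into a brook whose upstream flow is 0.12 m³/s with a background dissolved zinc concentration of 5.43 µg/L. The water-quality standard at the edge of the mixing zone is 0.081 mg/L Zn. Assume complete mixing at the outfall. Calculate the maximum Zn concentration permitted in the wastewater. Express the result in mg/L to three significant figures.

5.43 µg/L = 0.00543 mg/L.
Mass balance: 0.081·0.175 = 0.055·Cₑ + 0.12·0.00543.
Cₑ = (0.01418 − 0.0006516) / 0.055 = 0.2459 mg/L.

0.246 mg/L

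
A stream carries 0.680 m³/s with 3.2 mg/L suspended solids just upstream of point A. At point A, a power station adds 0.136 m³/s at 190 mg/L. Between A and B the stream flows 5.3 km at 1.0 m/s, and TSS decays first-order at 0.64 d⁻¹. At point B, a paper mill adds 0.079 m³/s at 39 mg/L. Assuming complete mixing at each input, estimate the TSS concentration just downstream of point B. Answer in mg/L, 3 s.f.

After input A: C = (0.68·3.2 + 0.136·190) / 0.816 = 34.33 mg/L.
Over the 5.3 km reach to input B (t = 5300 s = 0.06134 d), decay gives C = 34.33·exp(−0.64·0.06134) = 33.01 mg/L.
After input B: C = (0.816·33.01 + 0.079·39) / 0.895 = 33.54 mg/L.

33.5 mg/L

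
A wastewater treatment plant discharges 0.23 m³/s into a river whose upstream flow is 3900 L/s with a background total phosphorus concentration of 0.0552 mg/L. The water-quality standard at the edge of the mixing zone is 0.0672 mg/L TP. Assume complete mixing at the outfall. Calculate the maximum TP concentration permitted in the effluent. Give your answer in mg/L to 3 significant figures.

3900 L/s = 3.9 m³/s.
Mass balance: 0.0672·4.13 = 0.23·Cₑ + 3.9·0.0552.
Cₑ = (0.2775 − 0.2153) / 0.23 = 0.2707 mg/L.

0.271 mg/L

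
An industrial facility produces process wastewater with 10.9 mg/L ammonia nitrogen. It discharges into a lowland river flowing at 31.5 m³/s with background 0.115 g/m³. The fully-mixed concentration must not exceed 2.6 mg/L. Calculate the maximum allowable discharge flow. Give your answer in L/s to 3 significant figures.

9430 L/s

Mass balance at complete mixing: C_std·(Q_w + Q_r) = Q_w·C_e + Q_r·C_b.
Rearranging, Q_w = Q_r·(C_std − C_b)/(C_e − C_std) = 31.5·(2.6 − 0.115) / (10.9 − 2.6) = 9.431 m³/s.
= 9431 L/s.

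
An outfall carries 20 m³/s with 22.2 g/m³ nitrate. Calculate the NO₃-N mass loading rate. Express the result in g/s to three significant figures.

444 g/s

Mass flux = Q·C = 20 m³/s × 22.2 g/m³ = 444 g/s.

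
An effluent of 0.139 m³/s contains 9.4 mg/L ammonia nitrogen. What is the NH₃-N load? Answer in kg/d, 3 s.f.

113 kg/d

Mass flux = Q·C = 0.139 m³/s × 9.4 g/m³ = 1.307 g/s.
= 1.307 g/s × 86.4 = 112.9 kg/d.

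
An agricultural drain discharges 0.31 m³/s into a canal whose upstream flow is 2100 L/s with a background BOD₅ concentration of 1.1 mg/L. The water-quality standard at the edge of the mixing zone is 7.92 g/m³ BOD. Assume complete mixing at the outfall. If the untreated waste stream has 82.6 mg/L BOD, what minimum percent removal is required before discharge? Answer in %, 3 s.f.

34.5 %

2100 L/s = 2.1 m³/s.
Mass balance: 7.92·2.41 = 0.31·Cₑ + 2.1·1.1.
Cₑ = (19.09 − 2.31) / 0.31 = 54.12 mg/L.
Required removal = 1 − 54.12/82.6 = 34.48 %.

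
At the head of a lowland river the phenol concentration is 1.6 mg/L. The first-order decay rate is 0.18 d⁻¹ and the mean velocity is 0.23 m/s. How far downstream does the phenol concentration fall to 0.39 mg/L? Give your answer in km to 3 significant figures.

156 km

From C = C₀·e^(−kt), t = ln(C₀/C)/k = ln(1.6/0.39)/0.18 = 1.412/0.18 = 7.842 d.
Distance = v·t = 0.23 m/s × 6.776e+05 s = 1.558e+05 m = 155.8 km.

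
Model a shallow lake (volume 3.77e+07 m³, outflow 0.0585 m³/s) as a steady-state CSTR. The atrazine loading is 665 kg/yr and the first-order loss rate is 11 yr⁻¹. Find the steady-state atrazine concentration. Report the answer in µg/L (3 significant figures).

1.60 µg/L

Outflow Q = 0.0585 m³/s × 3.156e+07 s/yr = 1.846e+06 m³/yr.
Steady-state CSTR mass balance: W = Q·C + k·V·C, so C = W/(Q + kV).
Q + kV = 1.846e+06 + 11·3.77e+07 = 4.165e+08 m³/yr.
C = 665/4.165e+08 = 1.596e-06 kg/m³ = 0.001596 mg/L = 1.596 µg/L.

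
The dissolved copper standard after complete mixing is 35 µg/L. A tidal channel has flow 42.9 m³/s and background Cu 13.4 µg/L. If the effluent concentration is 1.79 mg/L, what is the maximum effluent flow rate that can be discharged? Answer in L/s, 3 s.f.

528 L/s

13.4 µg/L = 0.0134 mg/L.
35 µg/L = 0.035 mg/L.
Mass balance at complete mixing: C_std·(Q_w + Q_r) = Q_w·C_e + Q_r·C_b.
Rearranging, Q_w = Q_r·(C_std − C_b)/(C_e − C_std) = 42.9·(0.035 − 0.0134) / (1.79 − 0.035) = 0.528 m³/s.
= 528 L/s.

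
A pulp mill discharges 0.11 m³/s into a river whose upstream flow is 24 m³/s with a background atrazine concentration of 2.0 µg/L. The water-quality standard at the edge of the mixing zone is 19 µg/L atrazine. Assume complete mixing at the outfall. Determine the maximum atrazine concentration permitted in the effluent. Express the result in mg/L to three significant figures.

2.0 µg/L = 0.002 mg/L.
19 µg/L = 0.019 mg/L.
Mass balance: 0.019·24.11 = 0.11·Cₑ + 24·0.002.
Cₑ = (0.4581 − 0.048) / 0.11 = 3.728 mg/L.

3.73 mg/L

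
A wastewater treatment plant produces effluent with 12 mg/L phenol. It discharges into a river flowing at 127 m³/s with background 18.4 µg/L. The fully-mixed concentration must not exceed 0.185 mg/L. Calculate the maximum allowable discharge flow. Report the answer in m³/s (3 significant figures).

18.4 µg/L = 0.0184 mg/L.
Mass balance at complete mixing: C_std·(Q_w + Q_r) = Q_w·C_e + Q_r·C_b.
Rearranging, Q_w = Q_r·(C_std − C_b)/(C_e − C_std) = 127·(0.185 − 0.0184) / (12 − 0.185) = 1.791 m³/s.

1.79 m³/s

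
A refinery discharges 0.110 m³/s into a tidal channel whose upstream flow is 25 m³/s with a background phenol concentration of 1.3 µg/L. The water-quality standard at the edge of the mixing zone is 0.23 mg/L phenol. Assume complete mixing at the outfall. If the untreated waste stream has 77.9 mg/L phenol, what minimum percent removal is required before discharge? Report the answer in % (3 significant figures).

1.3 µg/L = 0.0013 mg/L.
Mass balance: 0.23·25.11 = 0.11·Cₑ + 25·0.0013.
Cₑ = (5.775 − 0.0325) / 0.11 = 52.21 mg/L.
Required removal = 1 − 52.21/77.9 = 32.98 %.

33.0 %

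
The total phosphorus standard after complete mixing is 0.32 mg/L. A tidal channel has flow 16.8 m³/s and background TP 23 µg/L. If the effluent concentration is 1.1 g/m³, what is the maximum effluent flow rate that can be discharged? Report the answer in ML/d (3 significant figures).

23 µg/L = 0.023 mg/L.
Mass balance at complete mixing: C_std·(Q_w + Q_r) = Q_w·C_e + Q_r·C_b.
Rearranging, Q_w = Q_r·(C_std − C_b)/(C_e − C_std) = 16.8·(0.32 − 0.023) / (1.1 − 0.32) = 6.397 m³/s.
= 552.7 ML/d.

553 ML/d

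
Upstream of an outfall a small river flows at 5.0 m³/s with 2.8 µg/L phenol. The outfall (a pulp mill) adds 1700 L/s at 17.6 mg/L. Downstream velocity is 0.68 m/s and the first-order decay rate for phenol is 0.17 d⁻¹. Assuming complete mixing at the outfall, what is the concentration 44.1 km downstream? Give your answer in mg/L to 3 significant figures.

3.93 mg/L

1700 L/s = 1.7 m³/s.
2.8 µg/L = 0.0028 mg/L.
After complete mixing, C₀ = (1.7·17.6 + 5·0.0028) / 6.7 = 4.468 mg/L.
Travel time t = 4.41e+04 m / 0.68 m/s = 6.485e+04 s = 0.7506 d.
C = 4.468·exp(−0.17·0.7506) = 4.468·0.8802 = 3.933 mg/L.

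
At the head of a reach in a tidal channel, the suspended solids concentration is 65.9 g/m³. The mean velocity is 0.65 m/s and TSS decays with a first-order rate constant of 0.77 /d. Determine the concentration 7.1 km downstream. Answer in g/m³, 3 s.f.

59.8 g/m³

Travel time t = 7.1 km / 0.65 m/s = 7100/0.65 = 1.092e+04 s = 0.1264 d.
First-order decay: C = 65.9·exp(−0.77·0.1264) = 65.9·0.9072 = 59.79 g/m³.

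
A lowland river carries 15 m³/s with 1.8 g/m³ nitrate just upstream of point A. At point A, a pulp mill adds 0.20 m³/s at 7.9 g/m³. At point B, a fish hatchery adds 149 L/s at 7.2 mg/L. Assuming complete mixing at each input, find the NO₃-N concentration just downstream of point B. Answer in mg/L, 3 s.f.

After input A: C = (15·1.8 + 0.2·7.9) / 15.2 = 1.88 mg/L.
149 L/s = 0.149 m³/s.
After input B: C = (15.2·1.88 + 0.149·7.2) / 15.35 = 1.932 mg/L.

1.93 mg/L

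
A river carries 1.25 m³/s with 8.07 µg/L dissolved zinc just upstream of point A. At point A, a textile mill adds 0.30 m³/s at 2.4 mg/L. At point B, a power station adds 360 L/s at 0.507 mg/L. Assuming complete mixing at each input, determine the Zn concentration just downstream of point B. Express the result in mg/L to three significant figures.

0.478 mg/L

8.07 µg/L = 0.00807 mg/L.
After input A: C = (1.25·0.00807 + 0.3·2.4) / 1.55 = 0.471 mg/L.
360 L/s = 0.36 m³/s.
After input B: C = (1.55·0.471 + 0.36·0.507) / 1.91 = 0.4778 mg/L.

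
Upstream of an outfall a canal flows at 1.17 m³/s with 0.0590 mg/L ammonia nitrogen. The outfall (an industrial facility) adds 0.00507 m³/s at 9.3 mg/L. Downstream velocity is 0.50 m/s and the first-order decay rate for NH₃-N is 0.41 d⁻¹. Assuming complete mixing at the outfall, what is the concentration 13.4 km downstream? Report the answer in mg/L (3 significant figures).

After complete mixing, C₀ = (0.00507·9.3 + 1.17·0.059) / 1.175 = 0.09887 mg/L.
Travel time t = 1.34e+04 m / 0.50 m/s = 2.68e+04 s = 0.3102 d.
C = 0.09887·exp(−0.41·0.3102) = 0.09887·0.8806 = 0.08706 mg/L.

0.0871 mg/L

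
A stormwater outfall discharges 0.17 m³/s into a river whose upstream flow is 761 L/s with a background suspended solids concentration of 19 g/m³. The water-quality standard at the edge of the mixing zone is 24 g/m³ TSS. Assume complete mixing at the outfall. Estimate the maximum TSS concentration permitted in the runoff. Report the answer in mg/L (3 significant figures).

46.4 mg/L

761 L/s = 0.761 m³/s.
Mass balance: 24·0.931 = 0.17·Cₑ + 0.761·19.
Cₑ = (22.34 − 14.46) / 0.17 = 46.38 mg/L.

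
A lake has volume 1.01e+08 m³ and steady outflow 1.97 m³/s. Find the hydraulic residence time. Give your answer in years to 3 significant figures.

1.62 yr

Q = 1.97 m³/s × 3.156e+07 s/yr = 6.217e+07 m³/yr.
Hydraulic residence time τ = V/Q = 1.01e+08/6.217e+07 = 1.625 yr.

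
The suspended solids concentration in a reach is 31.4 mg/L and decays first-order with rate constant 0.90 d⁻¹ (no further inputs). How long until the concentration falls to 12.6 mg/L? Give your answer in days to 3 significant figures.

t = ln(C₀/C)/k = ln(31.4/12.6)/0.90 = 0.9131/0.90 = 1.015 d.

1.01 d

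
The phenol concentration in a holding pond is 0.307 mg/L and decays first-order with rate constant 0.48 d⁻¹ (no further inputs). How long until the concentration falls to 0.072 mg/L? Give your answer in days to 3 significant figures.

3.02 d

t = ln(C₀/C)/k = ln(0.307/0.072)/0.48 = 1.45/0.48 = 3.021 d.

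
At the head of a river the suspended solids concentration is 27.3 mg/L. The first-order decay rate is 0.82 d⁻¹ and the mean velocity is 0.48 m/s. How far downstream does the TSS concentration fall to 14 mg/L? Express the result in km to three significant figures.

From C = C₀·e^(−kt), t = ln(C₀/C)/k = ln(27.3/14)/0.82 = 0.6678/0.82 = 0.8144 d.
Distance = v·t = 0.48 m/s × 7.037e+04 s = 3.378e+04 m = 33.78 km.

33.8 km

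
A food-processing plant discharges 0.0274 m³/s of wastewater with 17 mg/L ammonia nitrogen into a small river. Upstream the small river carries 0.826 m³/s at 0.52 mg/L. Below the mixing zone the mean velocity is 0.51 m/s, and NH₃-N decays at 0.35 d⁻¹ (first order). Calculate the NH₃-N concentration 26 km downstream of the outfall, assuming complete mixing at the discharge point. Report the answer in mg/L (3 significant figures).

After complete mixing, C₀ = (0.0274·17 + 0.826·0.52) / 0.8534 = 1.049 mg/L.
Travel time t = 2.6e+04 m / 0.51 m/s = 5.098e+04 s = 0.5901 d.
C = 1.049·exp(−0.35·0.5901) = 1.049·0.8134 = 0.8534 mg/L.

0.853 mg/L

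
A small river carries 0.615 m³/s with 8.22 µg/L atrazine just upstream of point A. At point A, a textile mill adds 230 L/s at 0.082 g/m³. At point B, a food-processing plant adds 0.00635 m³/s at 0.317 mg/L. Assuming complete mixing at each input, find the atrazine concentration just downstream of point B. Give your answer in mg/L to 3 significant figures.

0.0305 mg/L

8.22 µg/L = 0.00822 mg/L.
230 L/s = 0.23 m³/s.
After input A: C = (0.615·0.00822 + 0.23·0.082) / 0.845 = 0.0283 mg/L.
After input B: C = (0.845·0.0283 + 0.00635·0.317) / 0.8513 = 0.03046 mg/L.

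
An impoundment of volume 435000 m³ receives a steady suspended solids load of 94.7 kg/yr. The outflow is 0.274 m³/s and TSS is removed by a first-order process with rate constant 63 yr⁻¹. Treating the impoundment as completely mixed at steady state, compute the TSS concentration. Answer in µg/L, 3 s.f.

2.63 µg/L

Outflow Q = 0.274 m³/s × 3.156e+07 s/yr = 8.647e+06 m³/yr.
Steady-state CSTR mass balance: W = Q·C + k·V·C, so C = W/(Q + kV).
Q + kV = 8.647e+06 + 63·435000 = 3.605e+07 m³/yr.
C = 94.7/3.605e+07 = 2.627e-06 kg/m³ = 0.002627 mg/L = 2.627 µg/L.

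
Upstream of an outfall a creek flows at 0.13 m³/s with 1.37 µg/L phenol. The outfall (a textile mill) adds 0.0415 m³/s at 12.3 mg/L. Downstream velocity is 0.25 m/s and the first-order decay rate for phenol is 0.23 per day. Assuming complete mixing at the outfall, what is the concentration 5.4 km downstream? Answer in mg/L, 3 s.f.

2.81 mg/L

1.37 µg/L = 0.00137 mg/L.
After complete mixing, C₀ = (0.0415·12.3 + 0.13·0.00137) / 0.1715 = 2.977 mg/L.
Travel time t = 5400 m / 0.25 m/s = 2.16e+04 s = 0.25 d.
C = 2.977·exp(−0.23·0.25) = 2.977·0.9441 = 2.811 mg/L.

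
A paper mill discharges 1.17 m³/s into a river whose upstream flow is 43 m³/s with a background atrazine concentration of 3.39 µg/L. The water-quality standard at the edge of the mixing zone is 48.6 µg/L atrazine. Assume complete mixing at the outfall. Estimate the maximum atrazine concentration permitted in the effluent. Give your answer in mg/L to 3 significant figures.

3.39 µg/L = 0.00339 mg/L.
48.6 µg/L = 0.0486 mg/L.
Mass balance: 0.0486·44.17 = 1.17·Cₑ + 43·0.00339.
Cₑ = (2.147 − 0.1458) / 1.17 = 1.71 mg/L.

1.71 mg/L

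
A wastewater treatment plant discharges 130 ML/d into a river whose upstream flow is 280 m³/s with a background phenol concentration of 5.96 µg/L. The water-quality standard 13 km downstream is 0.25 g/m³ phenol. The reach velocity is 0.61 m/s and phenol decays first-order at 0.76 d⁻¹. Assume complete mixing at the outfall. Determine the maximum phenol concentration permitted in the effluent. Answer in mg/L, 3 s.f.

130 ML/d = 1.505 m³/s.
5.96 µg/L = 0.00596 mg/L.
Travel time to the compliance point: t = 1.3e+04/0.61 = 2.131e+04 s = 0.2467 d; decay factor exp(−0.76·0.2467) = 0.8291.
So the concentration just after mixing may be at most 0.25/0.8291 = 0.3015 mg/L.
Mass balance: 0.3015·281.5 = 1.505·Cₑ + 280·0.00596.
Cₑ = (84.89 − 1.669) / 1.505 = 55.31 mg/L.

55.3 mg/L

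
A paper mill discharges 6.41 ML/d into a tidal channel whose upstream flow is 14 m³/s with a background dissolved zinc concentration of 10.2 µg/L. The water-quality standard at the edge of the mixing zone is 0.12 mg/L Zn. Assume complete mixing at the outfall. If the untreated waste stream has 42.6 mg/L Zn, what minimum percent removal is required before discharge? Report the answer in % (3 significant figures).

6.41 ML/d = 0.07419 m³/s.
10.2 µg/L = 0.0102 mg/L.
Mass balance: 0.12·14.07 = 0.07419·Cₑ + 14·0.0102.
Cₑ = (1.689 − 0.1428) / 0.07419 = 20.84 mg/L.
Required removal = 1 − 20.84/42.6 = 51.08 %.

51.1 %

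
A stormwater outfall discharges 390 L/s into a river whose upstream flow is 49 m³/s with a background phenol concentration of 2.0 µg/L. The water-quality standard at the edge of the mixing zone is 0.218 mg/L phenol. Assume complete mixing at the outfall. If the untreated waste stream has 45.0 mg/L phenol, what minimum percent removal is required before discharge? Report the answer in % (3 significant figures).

39.2 %

390 L/s = 0.39 m³/s.
2.0 µg/L = 0.002 mg/L.
Mass balance: 0.218·49.39 = 0.39·Cₑ + 49·0.002.
Cₑ = (10.77 − 0.098) / 0.39 = 27.36 mg/L.
Required removal = 1 − 27.36/45.0 = 39.21 %.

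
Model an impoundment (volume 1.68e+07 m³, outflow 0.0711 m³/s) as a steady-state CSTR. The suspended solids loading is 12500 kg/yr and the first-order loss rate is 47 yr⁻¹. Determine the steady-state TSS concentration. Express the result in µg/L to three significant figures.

Outflow Q = 0.0711 m³/s × 3.156e+07 s/yr = 2.244e+06 m³/yr.
Steady-state CSTR mass balance: W = Q·C + k·V·C, so C = W/(Q + kV).
Q + kV = 2.244e+06 + 47·1.68e+07 = 7.918e+08 m³/yr.
C = 12500/7.918e+08 = 1.579e-05 kg/m³ = 0.01579 mg/L = 15.79 µg/L.

15.8 µg/L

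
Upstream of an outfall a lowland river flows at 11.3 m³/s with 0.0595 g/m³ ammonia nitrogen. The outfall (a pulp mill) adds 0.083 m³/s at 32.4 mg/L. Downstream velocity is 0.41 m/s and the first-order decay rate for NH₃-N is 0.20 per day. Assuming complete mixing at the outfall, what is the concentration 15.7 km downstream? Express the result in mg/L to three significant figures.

0.270 mg/L

After complete mixing, C₀ = (0.083·32.4 + 11.3·0.0595) / 11.38 = 0.2953 mg/L.
Travel time t = 1.57e+04 m / 0.41 m/s = 3.829e+04 s = 0.4432 d.
C = 0.2953·exp(−0.20·0.4432) = 0.2953·0.9152 = 0.2703 mg/L.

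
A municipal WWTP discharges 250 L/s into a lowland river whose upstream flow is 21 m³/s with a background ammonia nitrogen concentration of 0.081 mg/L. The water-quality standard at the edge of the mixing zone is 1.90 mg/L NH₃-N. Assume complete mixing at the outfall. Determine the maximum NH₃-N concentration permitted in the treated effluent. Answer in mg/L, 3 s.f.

250 L/s = 0.25 m³/s.
Mass balance: 1.9·21.25 = 0.25·Cₑ + 21·0.081.
Cₑ = (40.38 − 1.701) / 0.25 = 154.7 mg/L.

155 mg/L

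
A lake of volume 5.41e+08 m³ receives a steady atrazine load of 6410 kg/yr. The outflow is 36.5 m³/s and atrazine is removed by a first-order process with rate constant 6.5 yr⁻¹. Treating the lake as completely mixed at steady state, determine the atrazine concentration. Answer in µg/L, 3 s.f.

1.37 µg/L

Outflow Q = 36.5 m³/s × 3.156e+07 s/yr = 1.152e+09 m³/yr.
Steady-state CSTR mass balance: W = Q·C + k·V·C, so C = W/(Q + kV).
Q + kV = 1.152e+09 + 6.5·5.41e+08 = 4.668e+09 m³/yr.
C = 6410/4.668e+09 = 1.373e-06 kg/m³ = 0.001373 mg/L = 1.373 µg/L.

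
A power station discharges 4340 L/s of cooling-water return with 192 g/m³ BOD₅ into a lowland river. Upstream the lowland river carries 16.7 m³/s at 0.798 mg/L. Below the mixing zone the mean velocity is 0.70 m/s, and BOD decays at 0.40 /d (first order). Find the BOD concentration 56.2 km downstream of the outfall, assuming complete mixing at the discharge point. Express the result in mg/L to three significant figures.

27.7 mg/L

4340 L/s = 4.34 m³/s.
After complete mixing, C₀ = (4.34·192 + 16.7·0.798) / 21.04 = 40.24 mg/L.
Travel time t = 5.62e+04 m / 0.70 m/s = 8.029e+04 s = 0.9292 d.
C = 40.24·exp(−0.40·0.9292) = 40.24·0.6896 = 27.75 mg/L.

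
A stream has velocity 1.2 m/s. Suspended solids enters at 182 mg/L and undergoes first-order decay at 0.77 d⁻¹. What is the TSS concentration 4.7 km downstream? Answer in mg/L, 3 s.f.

Travel time t = 4.7 km / 1.2 m/s = 4700/1.2 = 3917 s = 0.04533 d.
First-order decay: C = 182·exp(−0.77·0.04533) = 182·0.9657 = 175.8 mg/L.

176 mg/L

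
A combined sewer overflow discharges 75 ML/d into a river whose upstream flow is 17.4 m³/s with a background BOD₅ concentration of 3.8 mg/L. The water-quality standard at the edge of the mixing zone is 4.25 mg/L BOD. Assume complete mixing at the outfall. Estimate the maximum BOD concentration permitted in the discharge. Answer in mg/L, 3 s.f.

75 ML/d = 0.8681 m³/s.
Mass balance: 4.25·18.27 = 0.8681·Cₑ + 17.4·3.8.
Cₑ = (77.64 − 66.12) / 0.8681 = 13.27 mg/L.

13.3 mg/L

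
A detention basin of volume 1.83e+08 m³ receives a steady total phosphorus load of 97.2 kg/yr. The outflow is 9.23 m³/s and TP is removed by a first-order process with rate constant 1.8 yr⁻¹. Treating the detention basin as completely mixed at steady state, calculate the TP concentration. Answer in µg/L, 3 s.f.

0.157 µg/L

Outflow Q = 9.23 m³/s × 3.156e+07 s/yr = 2.913e+08 m³/yr.
Steady-state CSTR mass balance: W = Q·C + k·V·C, so C = W/(Q + kV).
Q + kV = 2.913e+08 + 1.8·1.83e+08 = 6.207e+08 m³/yr.
C = 97.2/6.207e+08 = 1.566e-07 kg/m³ = 0.0001566 mg/L = 0.1566 µg/L.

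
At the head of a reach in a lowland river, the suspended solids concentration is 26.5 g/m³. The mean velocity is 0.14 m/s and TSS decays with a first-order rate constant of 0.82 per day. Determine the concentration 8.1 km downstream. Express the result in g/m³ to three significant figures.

15.3 g/m³

Travel time t = 8.1 km / 0.14 m/s = 8100/0.14 = 5.786e+04 s = 0.6696 d.
First-order decay: C = 26.5·exp(−0.82·0.6696) = 26.5·0.5775 = 15.3 g/m³.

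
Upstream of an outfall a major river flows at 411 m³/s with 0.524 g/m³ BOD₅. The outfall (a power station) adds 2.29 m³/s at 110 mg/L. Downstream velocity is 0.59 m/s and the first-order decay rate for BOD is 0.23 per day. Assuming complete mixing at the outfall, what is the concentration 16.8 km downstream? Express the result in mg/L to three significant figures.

After complete mixing, C₀ = (2.29·110 + 411·0.524) / 413.3 = 1.131 mg/L.
Travel time t = 1.68e+04 m / 0.59 m/s = 2.847e+04 s = 0.3296 d.
C = 1.131·exp(−0.23·0.3296) = 1.131·0.927 = 1.048 mg/L.

1.05 mg/L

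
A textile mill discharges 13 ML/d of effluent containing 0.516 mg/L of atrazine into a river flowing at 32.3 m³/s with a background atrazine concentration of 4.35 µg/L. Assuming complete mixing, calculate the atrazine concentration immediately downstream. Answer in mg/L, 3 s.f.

13 ML/d = 0.1505 m³/s.
4.35 µg/L = 0.00435 mg/L.
By mass balance at complete mixing, C = (0.1505·0.516 + 32.3·0.00435) / (0.1505 + 32.3) = 0.2181/32.45 = 0.006722 mg/L.

0.00672 mg/L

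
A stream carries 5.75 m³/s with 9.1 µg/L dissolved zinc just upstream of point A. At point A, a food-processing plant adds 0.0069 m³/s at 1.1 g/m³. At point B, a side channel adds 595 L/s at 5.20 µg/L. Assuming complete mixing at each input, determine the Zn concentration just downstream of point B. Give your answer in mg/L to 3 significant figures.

0.00992 mg/L

9.1 µg/L = 0.0091 mg/L.
After input A: C = (5.75·0.0091 + 0.0069·1.1) / 5.757 = 0.01041 mg/L.
595 L/s = 0.595 m³/s.
5.20 µg/L = 0.0052 mg/L.
After input B: C = (5.757·0.01041 + 0.595·0.0052) / 6.352 = 0.00992 mg/L.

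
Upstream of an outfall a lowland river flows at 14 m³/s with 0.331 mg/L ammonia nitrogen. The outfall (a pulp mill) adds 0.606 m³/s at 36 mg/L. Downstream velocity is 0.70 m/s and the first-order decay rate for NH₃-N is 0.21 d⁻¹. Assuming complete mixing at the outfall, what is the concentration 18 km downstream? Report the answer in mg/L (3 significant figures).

After complete mixing, C₀ = (0.606·36 + 14·0.331) / 14.61 = 1.811 mg/L.
Travel time t = 1.8e+04 m / 0.70 m/s = 2.571e+04 s = 0.2976 d.
C = 1.811·exp(−0.21·0.2976) = 1.811·0.9394 = 1.701 mg/L.

1.70 mg/L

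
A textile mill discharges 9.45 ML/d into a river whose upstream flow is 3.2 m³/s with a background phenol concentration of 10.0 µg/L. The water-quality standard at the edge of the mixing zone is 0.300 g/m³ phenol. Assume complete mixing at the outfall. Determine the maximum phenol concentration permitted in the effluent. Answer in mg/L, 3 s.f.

9.45 ML/d = 0.1094 m³/s.
10.0 µg/L = 0.01 mg/L.
Mass balance: 0.3·3.309 = 0.1094·Cₑ + 3.2·0.01.
Cₑ = (0.9928 − 0.032) / 0.1094 = 8.785 mg/L.

8.78 mg/L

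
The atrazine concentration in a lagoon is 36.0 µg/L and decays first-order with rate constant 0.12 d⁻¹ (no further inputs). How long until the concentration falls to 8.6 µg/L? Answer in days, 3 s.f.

11.9 d

t = ln(C₀/C)/k = ln(36.0/8.6)/0.12 = 1.432/0.12 = 11.93 d.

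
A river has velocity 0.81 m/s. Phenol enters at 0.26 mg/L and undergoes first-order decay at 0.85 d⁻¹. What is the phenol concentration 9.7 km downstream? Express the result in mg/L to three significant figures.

0.231 mg/L

Travel time t = 9.7 km / 0.81 m/s = 9700/0.81 = 1.198e+04 s = 0.1386 d.
First-order decay: C = 0.26·exp(−0.85·0.1386) = 0.26·0.8889 = 0.2311 mg/L.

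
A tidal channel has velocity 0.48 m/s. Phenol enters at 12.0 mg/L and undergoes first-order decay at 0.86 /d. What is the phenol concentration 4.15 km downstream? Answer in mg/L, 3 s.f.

11.0 mg/L

Travel time t = 4.15 km / 0.48 m/s = 4150/0.48 = 8646 s = 0.1001 d.
First-order decay: C = 12.0·exp(−0.86·0.1001) = 12.0·0.9175 = 11.01 mg/L.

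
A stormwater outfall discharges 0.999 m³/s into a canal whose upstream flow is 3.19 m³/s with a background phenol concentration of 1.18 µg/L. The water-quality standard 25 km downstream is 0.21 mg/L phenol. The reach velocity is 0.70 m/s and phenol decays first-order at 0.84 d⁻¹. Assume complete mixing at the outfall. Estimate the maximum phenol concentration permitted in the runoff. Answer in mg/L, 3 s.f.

1.18 µg/L = 0.00118 mg/L.
Travel time to the compliance point: t = 2.5e+04/0.70 = 3.571e+04 s = 0.4134 d; decay factor exp(−0.84·0.4134) = 0.7066.
So the concentration just after mixing may be at most 0.21/0.7066 = 0.2972 mg/L.
Mass balance: 0.2972·4.189 = 0.999·Cₑ + 3.19·0.00118.
Cₑ = (1.245 − 0.003764) / 0.999 = 1.242 mg/L.

1.24 mg/L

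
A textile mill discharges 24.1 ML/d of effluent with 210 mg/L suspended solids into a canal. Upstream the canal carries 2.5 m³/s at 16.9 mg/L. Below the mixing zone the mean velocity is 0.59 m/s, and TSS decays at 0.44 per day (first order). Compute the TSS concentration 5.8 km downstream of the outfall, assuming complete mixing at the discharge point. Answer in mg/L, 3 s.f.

34.5 mg/L

24.1 ML/d = 0.2789 m³/s.
After complete mixing, C₀ = (0.2789·210 + 2.5·16.9) / 2.779 = 36.28 mg/L.
Travel time t = 5800 m / 0.59 m/s = 9831 s = 0.1138 d.
C = 36.28·exp(−0.44·0.1138) = 36.28·0.9512 = 34.51 mg/L.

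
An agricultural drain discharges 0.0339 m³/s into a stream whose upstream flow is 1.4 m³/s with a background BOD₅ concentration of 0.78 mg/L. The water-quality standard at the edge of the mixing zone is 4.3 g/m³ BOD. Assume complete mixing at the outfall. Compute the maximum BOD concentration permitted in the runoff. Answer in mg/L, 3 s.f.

150 mg/L

Mass balance: 4.3·1.434 = 0.0339·Cₑ + 1.4·0.78.
Cₑ = (6.166 − 1.092) / 0.0339 = 149.7 mg/L.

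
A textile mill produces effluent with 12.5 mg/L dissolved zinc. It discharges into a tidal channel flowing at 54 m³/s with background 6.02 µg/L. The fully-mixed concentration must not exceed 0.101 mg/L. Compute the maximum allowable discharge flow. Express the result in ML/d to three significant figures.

6.02 µg/L = 0.00602 mg/L.
Mass balance at complete mixing: C_std·(Q_w + Q_r) = Q_w·C_e + Q_r·C_b.
Rearranging, Q_w = Q_r·(C_std − C_b)/(C_e − C_std) = 54·(0.101 − 0.00602) / (12.5 − 0.101) = 0.4137 m³/s.
= 35.74 ML/d.

35.7 ML/d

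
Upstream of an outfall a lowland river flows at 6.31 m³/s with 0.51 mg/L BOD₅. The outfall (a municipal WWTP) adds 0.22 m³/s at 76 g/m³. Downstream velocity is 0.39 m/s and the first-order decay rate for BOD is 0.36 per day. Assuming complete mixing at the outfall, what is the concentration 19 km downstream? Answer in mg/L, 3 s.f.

After complete mixing, C₀ = (0.22·76 + 6.31·0.51) / 6.53 = 3.053 mg/L.
Travel time t = 1.9e+04 m / 0.39 m/s = 4.872e+04 s = 0.5639 d.
C = 3.053·exp(−0.36·0.5639) = 3.053·0.8163 = 2.492 mg/L.

2.49 mg/L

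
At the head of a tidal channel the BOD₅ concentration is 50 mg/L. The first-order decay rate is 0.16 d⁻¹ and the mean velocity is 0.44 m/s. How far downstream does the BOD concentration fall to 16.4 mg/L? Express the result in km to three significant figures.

From C = C₀·e^(−kt), t = ln(C₀/C)/k = ln(50/16.4)/0.16 = 1.115/0.16 = 6.967 d.
Distance = v·t = 0.44 m/s × 6.02e+05 s = 2.649e+05 m = 264.9 km.

265 km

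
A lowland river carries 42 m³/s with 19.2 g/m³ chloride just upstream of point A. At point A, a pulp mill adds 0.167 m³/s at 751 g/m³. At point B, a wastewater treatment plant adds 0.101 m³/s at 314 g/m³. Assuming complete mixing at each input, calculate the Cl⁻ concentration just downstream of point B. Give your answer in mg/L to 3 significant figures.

After input A: C = (42·19.2 + 0.167·751) / 42.17 = 22.1 mg/L.
After input B: C = (42.17·22.1 + 0.101·314) / 42.27 = 22.8 mg/L.

22.8 mg/L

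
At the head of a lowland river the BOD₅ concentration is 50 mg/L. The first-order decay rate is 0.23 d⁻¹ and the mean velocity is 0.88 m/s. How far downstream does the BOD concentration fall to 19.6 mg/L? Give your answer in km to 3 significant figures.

From C = C₀·e^(−kt), t = ln(C₀/C)/k = ln(50/19.6)/0.23 = 0.9365/0.23 = 4.072 d.
Distance = v·t = 0.88 m/s × 3.518e+05 s = 3.096e+05 m = 309.6 km.

310 km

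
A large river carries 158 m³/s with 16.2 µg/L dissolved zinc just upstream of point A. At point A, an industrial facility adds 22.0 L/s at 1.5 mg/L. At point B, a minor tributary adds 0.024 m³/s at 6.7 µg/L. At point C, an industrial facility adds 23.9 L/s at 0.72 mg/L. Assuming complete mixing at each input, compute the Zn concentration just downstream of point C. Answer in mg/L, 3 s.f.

16.2 µg/L = 0.0162 mg/L.
22.0 L/s = 0.022 m³/s.
After input A: C = (158·0.0162 + 0.022·1.5) / 158 = 0.01641 mg/L.
6.7 µg/L = 0.0067 mg/L.
After input B: C = (158·0.01641 + 0.024·0.0067) / 158 = 0.01641 mg/L.
23.9 L/s = 0.0239 m³/s.
After input C: C = (158·0.01641 + 0.0239·0.72) / 158.1 = 0.01651 mg/L.

0.0165 mg/L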